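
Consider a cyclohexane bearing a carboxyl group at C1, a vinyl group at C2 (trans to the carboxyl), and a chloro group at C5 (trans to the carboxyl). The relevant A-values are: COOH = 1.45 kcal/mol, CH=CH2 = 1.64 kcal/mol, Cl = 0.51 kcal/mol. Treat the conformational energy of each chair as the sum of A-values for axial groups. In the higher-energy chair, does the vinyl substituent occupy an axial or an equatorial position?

Chair I (carboxyl axial, vinyl axial, chloro equatorial): E = 3.09 kcal/mol.
Chair II (carboxyl equatorial, vinyl equatorial, chloro axial): E = 0.51 kcal/mol.
Chair I is the less stable (higher-energy) conformer, and in that chair the vinyl group is axial.

axial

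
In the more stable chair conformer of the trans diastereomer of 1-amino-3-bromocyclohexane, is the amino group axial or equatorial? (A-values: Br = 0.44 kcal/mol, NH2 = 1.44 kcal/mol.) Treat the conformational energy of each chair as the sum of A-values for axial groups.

equatorial

C1 and C3 have the same parity, so for the trans isomer the two substituents are one axial and one equatorial in each chair.
Chair I (bromo axial, amino equatorial): E = 0.44 kcal/mol.
Chair II (bromo equatorial, amino axial): E = 1.44 kcal/mol.
Chair I is the more stable (lower-energy) conformer, and in that chair the amino group is equatorial.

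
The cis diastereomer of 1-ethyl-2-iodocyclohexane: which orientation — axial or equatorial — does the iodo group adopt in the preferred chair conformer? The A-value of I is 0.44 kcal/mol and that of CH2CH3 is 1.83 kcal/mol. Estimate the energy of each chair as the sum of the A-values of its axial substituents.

axial

C1 and C2 have opposite parity, so for the cis isomer the two substituents are one axial and one equatorial in each chair.
Chair I (iodo axial, ethyl equatorial): E = 0.44 kcal/mol.
Chair II (iodo equatorial, ethyl axial): E = 1.83 kcal/mol.
Chair I is the more stable (lower-energy) conformer, and in that chair the iodo group is axial.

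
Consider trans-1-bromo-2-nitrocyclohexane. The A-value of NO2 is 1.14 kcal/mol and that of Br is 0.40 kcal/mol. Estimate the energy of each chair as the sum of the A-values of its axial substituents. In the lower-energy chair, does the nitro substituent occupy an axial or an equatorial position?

equatorial

C1 and C2 have opposite parity, so for the trans isomer the two substituents are e,e in one chair and a,a in the other.
Chair I (nitro axial, bromo axial): E = 1.54 kcal/mol.
Chair II (nitro equatorial, bromo equatorial): E = 0.00 kcal/mol.
Chair II is the more stable (lower-energy) conformer, and in that chair the nitro group is equatorial.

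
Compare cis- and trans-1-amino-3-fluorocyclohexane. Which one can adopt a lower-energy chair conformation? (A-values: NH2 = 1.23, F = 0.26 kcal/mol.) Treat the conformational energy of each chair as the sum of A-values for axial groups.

cis

At 1,3 positions (parity same): cis → (e,e or a,a); trans → (a,e or e,a).
Best chair for cis: E = 0.00 kcal/mol; best chair for trans: E = 0.26 kcal/mol.
The cis isomer is lower by 0.26 kcal/mol.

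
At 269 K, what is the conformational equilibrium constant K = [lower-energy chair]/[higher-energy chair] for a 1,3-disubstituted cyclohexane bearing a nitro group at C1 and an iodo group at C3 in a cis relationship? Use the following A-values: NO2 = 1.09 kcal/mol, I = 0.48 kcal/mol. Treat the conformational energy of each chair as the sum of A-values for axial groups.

C1 and C3 have the same parity, so for the cis isomer the two substituents are e,e in one chair and a,a in the other.
Chair I (nitro axial, iodo axial): E = 1.57 kcal/mol; chair II (nitro equatorial, iodo equatorial): E = 0.00 kcal/mol.
ΔG = 1.57 kcal/mol between the two chairs.
K = exp(ΔG/RT) with R = 1.987×10⁻³ kcal mol⁻¹ K⁻¹ and T = 269 K gives K ≈ 18.9.

K ≈ 18.9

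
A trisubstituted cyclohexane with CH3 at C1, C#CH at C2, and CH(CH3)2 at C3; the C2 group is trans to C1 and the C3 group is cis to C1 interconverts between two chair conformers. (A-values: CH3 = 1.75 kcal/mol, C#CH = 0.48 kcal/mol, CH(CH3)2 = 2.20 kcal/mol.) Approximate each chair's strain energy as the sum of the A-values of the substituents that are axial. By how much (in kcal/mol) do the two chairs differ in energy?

Chair I (methyl axial, ethynyl axial, isopropyl axial): E = 4.43 kcal/mol.
Chair II (methyl equatorial, ethynyl equatorial, isopropyl equatorial): E = 0.00 kcal/mol.
ΔE = 4.43 − 0.00 = 4.43 kcal/mol; chair II is more stable.

4.43 kcal/mol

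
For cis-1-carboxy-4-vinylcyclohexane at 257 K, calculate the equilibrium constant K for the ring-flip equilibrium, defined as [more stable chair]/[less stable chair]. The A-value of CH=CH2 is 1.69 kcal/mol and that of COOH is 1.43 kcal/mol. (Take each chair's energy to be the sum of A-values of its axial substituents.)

C1 and C4 have opposite parity, so for the cis isomer the two substituents are one axial and one equatorial in each chair.
Chair I (vinyl axial, carboxyl equatorial): E = 1.69 kcal/mol; chair II (vinyl equatorial, carboxyl axial): E = 1.43 kcal/mol.
ΔG = 0.26 kcal/mol between the two chairs.
K = exp(ΔG/RT) with R = 1.987×10⁻³ kcal mol⁻¹ K⁻¹ and T = 257 K gives K ≈ 1.66.

K ≈ 1.66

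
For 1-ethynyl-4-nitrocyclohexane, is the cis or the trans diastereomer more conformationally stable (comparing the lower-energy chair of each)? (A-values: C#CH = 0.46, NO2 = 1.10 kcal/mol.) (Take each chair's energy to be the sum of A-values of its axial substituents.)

trans

At 1,4 positions (parity opposite): cis → (a,e or e,a); trans → (e,e or a,a).
Best chair for cis: E = 0.46 kcal/mol; best chair for trans: E = 0.00 kcal/mol.
The trans isomer is lower by 0.46 kcal/mol.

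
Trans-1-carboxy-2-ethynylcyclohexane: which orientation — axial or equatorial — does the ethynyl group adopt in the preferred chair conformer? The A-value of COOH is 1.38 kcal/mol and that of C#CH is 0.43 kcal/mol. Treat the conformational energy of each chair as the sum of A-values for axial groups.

equatorial

C1 and C2 have opposite parity, so for the trans isomer the two substituents are e,e in one chair and a,a in the other.
Chair I (carboxyl axial, ethynyl axial): E = 1.81 kcal/mol.
Chair II (carboxyl equatorial, ethynyl equatorial): E = 0.00 kcal/mol.
Chair II is the more stable (lower-energy) conformer, and in that chair the ethynyl group is equatorial.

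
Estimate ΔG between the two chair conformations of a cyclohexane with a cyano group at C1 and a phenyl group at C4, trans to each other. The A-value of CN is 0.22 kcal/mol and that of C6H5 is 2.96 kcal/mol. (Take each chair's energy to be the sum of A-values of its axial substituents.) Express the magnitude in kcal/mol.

3.18 kcal/mol

C1 and C4 have opposite parity, so for the trans isomer the two substituents are e,e in one chair and a,a in the other.
Chair I (cyano axial, phenyl axial): E = 3.18 kcal/mol.
Chair II (cyano equatorial, phenyl equatorial): E = 0.00 kcal/mol.
ΔE = 3.18 − 0.00 = 3.18 kcal/mol; chair II is more stable.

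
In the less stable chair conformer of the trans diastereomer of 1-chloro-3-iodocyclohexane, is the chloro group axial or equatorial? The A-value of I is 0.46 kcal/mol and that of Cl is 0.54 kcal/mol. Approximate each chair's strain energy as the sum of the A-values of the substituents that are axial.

C1 and C3 have the same parity, so for the trans isomer the two substituents are one axial and one equatorial in each chair.
Chair I (iodo axial, chloro equatorial): E = 0.46 kcal/mol.
Chair II (iodo equatorial, chloro axial): E = 0.54 kcal/mol.
Chair II is the less stable (higher-energy) conformer, and in that chair the chloro group is axial.

axial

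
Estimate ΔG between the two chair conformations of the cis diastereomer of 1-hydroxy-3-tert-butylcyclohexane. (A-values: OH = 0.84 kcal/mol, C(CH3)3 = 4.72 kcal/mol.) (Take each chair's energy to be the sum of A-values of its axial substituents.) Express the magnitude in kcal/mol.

C1 and C3 have the same parity, so for the cis isomer the two substituents are e,e in one chair and a,a in the other.
Chair I (hydroxyl axial, tert-butyl axial): E = 5.56 kcal/mol.
Chair II (hydroxyl equatorial, tert-butyl equatorial): E = 0.00 kcal/mol.
ΔE = 5.56 − 0.00 = 5.56 kcal/mol; chair II is more stable.

5.56 kcal/mol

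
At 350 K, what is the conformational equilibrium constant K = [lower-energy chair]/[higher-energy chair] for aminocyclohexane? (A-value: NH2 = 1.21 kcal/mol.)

One chair has the amino group axial (E = 1.21 kcal/mol) and the other has it equatorial (E = 0).
ΔG = 1.21 kcal/mol between the two chairs.
K = exp(ΔG/RT) with R = 1.987×10⁻³ kcal mol⁻¹ K⁻¹ and T = 350 K gives K ≈ 5.7.

K ≈ 5.70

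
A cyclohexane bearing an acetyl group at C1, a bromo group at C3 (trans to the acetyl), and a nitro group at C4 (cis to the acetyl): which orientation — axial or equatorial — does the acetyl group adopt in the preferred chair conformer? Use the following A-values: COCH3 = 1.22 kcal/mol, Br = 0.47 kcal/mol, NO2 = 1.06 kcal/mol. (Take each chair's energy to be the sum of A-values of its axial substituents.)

Chair I (acetyl axial, bromo equatorial, nitro equatorial): E = 1.22 kcal/mol.
Chair II (acetyl equatorial, bromo axial, nitro axial): E = 1.53 kcal/mol.
Chair I is the more stable (lower-energy) conformer, and in that chair the acetyl group is axial.

axial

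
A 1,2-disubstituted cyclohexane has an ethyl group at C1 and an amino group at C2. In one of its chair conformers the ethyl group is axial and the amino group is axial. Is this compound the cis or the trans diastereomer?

trans

C1 and C2 have opposite parity, so their axial bonds point in opposite directions.
With opposite-parity carbons, two substituents on the same face are one axial and one equatorial; opposite faces give both axial or both equatorial.
Here the groups are axial/axial → opposite face → trans.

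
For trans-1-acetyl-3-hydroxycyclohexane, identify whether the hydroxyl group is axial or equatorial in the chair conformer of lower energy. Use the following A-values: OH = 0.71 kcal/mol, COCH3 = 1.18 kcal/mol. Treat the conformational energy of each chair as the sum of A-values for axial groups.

axial

C1 and C3 have the same parity, so for the trans isomer the two substituents are one axial and one equatorial in each chair.
Chair I (hydroxyl axial, acetyl equatorial): E = 0.71 kcal/mol.
Chair II (hydroxyl equatorial, acetyl axial): E = 1.18 kcal/mol.
Chair I is the more stable (lower-energy) conformer, and in that chair the hydroxyl group is axial.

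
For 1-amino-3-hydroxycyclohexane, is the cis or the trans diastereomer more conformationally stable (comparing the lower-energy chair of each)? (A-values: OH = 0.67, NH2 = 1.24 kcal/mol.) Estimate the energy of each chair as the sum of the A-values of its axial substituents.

At 1,3 positions (parity same): cis → (e,e or a,a); trans → (a,e or e,a).
Best chair for cis: E = 0.00 kcal/mol; best chair for trans: E = 0.67 kcal/mol.
The cis isomer is lower by 0.67 kcal/mol.

cis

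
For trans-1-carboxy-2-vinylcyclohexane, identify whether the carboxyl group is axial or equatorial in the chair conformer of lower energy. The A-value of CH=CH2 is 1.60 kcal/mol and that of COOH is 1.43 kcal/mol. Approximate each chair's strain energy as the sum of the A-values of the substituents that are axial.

equatorial

C1 and C2 have opposite parity, so for the trans isomer the two substituents are e,e in one chair and a,a in the other.
Chair I (vinyl axial, carboxyl axial): E = 3.03 kcal/mol.
Chair II (vinyl equatorial, carboxyl equatorial): E = 0.00 kcal/mol.
Chair II is the more stable (lower-energy) conformer, and in that chair the carboxyl group is equatorial.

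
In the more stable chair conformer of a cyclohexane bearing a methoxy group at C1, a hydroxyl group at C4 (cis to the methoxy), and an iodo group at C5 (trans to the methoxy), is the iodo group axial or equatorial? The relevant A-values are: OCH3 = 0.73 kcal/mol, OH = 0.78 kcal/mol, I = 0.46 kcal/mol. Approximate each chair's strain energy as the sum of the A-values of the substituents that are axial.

equatorial

Chair I (methoxy axial, hydroxyl equatorial, iodo equatorial): E = 0.73 kcal/mol.
Chair II (methoxy equatorial, hydroxyl axial, iodo axial): E = 1.24 kcal/mol.
Chair I is the more stable (lower-energy) conformer, and in that chair the iodo group is equatorial.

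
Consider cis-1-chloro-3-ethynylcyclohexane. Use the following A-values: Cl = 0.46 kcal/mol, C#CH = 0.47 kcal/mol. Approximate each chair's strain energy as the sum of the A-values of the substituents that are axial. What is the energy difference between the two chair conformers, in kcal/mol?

C1 and C3 have the same parity, so for the cis isomer the two substituents are e,e in one chair and a,a in the other.
Chair I (chloro axial, ethynyl axial): E = 0.93 kcal/mol.
Chair II (chloro equatorial, ethynyl equatorial): E = 0.00 kcal/mol.
ΔE = 0.93 − 0.00 = 0.93 kcal/mol; chair II is more stable.

0.93 kcal/mol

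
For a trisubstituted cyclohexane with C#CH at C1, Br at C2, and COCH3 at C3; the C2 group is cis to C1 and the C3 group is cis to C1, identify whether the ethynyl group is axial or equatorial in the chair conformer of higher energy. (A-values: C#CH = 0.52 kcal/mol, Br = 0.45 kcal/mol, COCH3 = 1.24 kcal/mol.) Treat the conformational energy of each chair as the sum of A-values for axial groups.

Chair I (ethynyl axial, bromo equatorial, acetyl axial): E = 1.76 kcal/mol.
Chair II (ethynyl equatorial, bromo axial, acetyl equatorial): E = 0.45 kcal/mol.
Chair I is the less stable (higher-energy) conformer, and in that chair the ethynyl group is axial.

axial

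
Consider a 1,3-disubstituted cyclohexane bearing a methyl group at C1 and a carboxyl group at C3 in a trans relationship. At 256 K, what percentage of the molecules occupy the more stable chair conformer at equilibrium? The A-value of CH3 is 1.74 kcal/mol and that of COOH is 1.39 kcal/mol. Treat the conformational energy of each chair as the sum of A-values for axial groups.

66.6%

C1 and C3 have the same parity, so for the trans isomer the two substituents are one axial and one equatorial in each chair.
Chair I (methyl axial, carboxyl equatorial): E = 1.74 kcal/mol; chair II (methyl equatorial, carboxyl axial): E = 1.39 kcal/mol.
ΔG = 0.35 kcal/mol between the two chairs.
K = exp(ΔG/RT) with R = 1.987×10⁻³ kcal mol⁻¹ K⁻¹ and T = 256 K gives K ≈ 1.99.
Fraction in the lower-energy chair = K/(K+1) = 66.6%.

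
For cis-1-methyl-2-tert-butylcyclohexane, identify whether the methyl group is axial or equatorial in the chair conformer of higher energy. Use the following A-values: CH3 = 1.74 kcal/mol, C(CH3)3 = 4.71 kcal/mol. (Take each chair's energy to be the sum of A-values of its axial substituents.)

C1 and C2 have opposite parity, so for the cis isomer the two substituents are one axial and one equatorial in each chair.
Chair I (methyl axial, tert-butyl equatorial): E = 1.74 kcal/mol.
Chair II (methyl equatorial, tert-butyl axial): E = 4.71 kcal/mol.
Chair II is the less stable (higher-energy) conformer, and in that chair the methyl group is equatorial.

equatorial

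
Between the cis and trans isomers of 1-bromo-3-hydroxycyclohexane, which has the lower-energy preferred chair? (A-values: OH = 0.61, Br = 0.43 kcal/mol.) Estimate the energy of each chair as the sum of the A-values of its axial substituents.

cis

At 1,3 positions (parity same): cis → (e,e or a,a); trans → (a,e or e,a).
Best chair for cis: E = 0.00 kcal/mol; best chair for trans: E = 0.43 kcal/mol.
The cis isomer is lower by 0.43 kcal/mol.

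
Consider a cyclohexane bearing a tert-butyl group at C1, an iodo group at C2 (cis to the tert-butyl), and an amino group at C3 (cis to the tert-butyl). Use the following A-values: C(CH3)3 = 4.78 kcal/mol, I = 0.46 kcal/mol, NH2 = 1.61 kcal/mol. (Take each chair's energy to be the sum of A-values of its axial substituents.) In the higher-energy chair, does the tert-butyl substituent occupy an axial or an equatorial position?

axial

Chair I (tert-butyl axial, iodo equatorial, amino axial): E = 6.39 kcal/mol.
Chair II (tert-butyl equatorial, iodo axial, amino equatorial): E = 0.46 kcal/mol.
Chair I is the less stable (higher-energy) conformer, and in that chair the tert-butyl group is axial.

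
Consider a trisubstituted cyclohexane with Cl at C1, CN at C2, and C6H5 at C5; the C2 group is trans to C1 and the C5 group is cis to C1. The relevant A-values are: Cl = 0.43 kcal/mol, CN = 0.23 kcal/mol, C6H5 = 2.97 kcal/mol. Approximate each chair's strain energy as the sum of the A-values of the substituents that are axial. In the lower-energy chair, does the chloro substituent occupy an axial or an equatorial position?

equatorial

Chair I (chloro axial, cyano axial, phenyl axial): E = 3.63 kcal/mol.
Chair II (chloro equatorial, cyano equatorial, phenyl equatorial): E = 0.00 kcal/mol.
Chair II is the more stable (lower-energy) conformer, and in that chair the chloro group is equatorial.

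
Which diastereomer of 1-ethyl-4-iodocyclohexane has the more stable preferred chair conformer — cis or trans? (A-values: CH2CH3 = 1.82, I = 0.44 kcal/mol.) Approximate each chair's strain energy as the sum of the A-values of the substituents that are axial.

trans

At 1,4 positions (parity opposite): cis → (a,e or e,a); trans → (e,e or a,a).
Best chair for cis: E = 0.44 kcal/mol; best chair for trans: E = 0.00 kcal/mol.
The trans isomer is lower by 0.44 kcal/mol.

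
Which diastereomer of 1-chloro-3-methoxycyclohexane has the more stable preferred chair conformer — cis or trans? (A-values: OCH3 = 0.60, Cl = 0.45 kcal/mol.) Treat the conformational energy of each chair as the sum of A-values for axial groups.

cis

At 1,3 positions (parity same): cis → (e,e or a,a); trans → (a,e or e,a).
Best chair for cis: E = 0.00 kcal/mol; best chair for trans: E = 0.45 kcal/mol.
The cis isomer is lower by 0.45 kcal/mol.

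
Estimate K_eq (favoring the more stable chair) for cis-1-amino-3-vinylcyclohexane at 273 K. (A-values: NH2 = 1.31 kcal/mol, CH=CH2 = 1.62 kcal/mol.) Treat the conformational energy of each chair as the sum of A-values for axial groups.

K ≈ 222

C1 and C3 have the same parity, so for the cis isomer the two substituents are e,e in one chair and a,a in the other.
Chair I (amino axial, vinyl axial): E = 2.93 kcal/mol; chair II (amino equatorial, vinyl equatorial): E = 0.00 kcal/mol.
ΔG = 2.93 kcal/mol between the two chairs.
K = exp(ΔG/RT) with R = 1.987×10⁻³ kcal mol⁻¹ K⁻¹ and T = 273 K gives K ≈ 222.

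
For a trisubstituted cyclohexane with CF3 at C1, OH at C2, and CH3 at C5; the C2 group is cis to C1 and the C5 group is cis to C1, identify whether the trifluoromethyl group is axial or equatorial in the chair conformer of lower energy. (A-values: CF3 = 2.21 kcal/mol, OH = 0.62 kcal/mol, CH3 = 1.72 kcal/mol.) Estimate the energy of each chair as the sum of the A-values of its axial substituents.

equatorial

Chair I (trifluoromethyl axial, hydroxyl equatorial, methyl axial): E = 3.93 kcal/mol.
Chair II (trifluoromethyl equatorial, hydroxyl axial, methyl equatorial): E = 0.62 kcal/mol.
Chair II is the more stable (lower-energy) conformer, and in that chair the trifluoromethyl group is equatorial.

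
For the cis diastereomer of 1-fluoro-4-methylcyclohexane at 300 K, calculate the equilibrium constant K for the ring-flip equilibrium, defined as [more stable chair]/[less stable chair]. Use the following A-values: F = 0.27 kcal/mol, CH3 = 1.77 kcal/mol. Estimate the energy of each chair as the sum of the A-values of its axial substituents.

C1 and C4 have opposite parity, so for the cis isomer the two substituents are one axial and one equatorial in each chair.
Chair I (fluoro axial, methyl equatorial): E = 0.27 kcal/mol; chair II (fluoro equatorial, methyl axial): E = 1.77 kcal/mol.
ΔG = 1.50 kcal/mol between the two chairs.
K = exp(ΔG/RT) with R = 1.987×10⁻³ kcal mol⁻¹ K⁻¹ and T = 300 K gives K ≈ 12.4.

K ≈ 12.4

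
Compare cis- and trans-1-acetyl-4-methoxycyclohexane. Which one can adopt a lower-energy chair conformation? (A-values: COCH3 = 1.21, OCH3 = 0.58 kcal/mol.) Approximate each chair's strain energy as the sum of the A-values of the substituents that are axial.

At 1,4 positions (parity opposite): cis → (a,e or e,a); trans → (e,e or a,a).
Best chair for cis: E = 0.58 kcal/mol; best chair for trans: E = 0.00 kcal/mol.
The trans isomer is lower by 0.58 kcal/mol.

trans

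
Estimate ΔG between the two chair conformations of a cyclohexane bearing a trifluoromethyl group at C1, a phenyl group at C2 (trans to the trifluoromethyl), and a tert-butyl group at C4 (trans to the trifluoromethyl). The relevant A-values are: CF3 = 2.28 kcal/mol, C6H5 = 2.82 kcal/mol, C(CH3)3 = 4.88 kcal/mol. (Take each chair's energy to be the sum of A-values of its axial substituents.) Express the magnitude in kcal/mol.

Chair I (trifluoromethyl axial, phenyl axial, tert-butyl axial): E = 9.98 kcal/mol.
Chair II (trifluoromethyl equatorial, phenyl equatorial, tert-butyl equatorial): E = 0.00 kcal/mol.
ΔE = 9.98 − 0.00 = 9.98 kcal/mol; chair II is more stable.

9.98 kcal/mol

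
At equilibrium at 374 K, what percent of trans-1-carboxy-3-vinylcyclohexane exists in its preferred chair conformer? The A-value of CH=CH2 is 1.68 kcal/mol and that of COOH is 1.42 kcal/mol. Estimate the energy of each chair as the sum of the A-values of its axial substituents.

58.7%

C1 and C3 have the same parity, so for the trans isomer the two substituents are one axial and one equatorial in each chair.
Chair I (vinyl axial, carboxyl equatorial): E = 1.68 kcal/mol; chair II (vinyl equatorial, carboxyl axial): E = 1.42 kcal/mol.
ΔG = 0.26 kcal/mol between the two chairs.
K = exp(ΔG/RT) with R = 1.987×10⁻³ kcal mol⁻¹ K⁻¹ and T = 374 K gives K ≈ 1.42.
Fraction in the lower-energy chair = K/(K+1) = 58.7%.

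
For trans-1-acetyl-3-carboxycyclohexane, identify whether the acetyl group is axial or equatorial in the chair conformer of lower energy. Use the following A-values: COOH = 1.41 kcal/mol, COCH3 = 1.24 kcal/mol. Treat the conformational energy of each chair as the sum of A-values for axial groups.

axial

C1 and C3 have the same parity, so for the trans isomer the two substituents are one axial and one equatorial in each chair.
Chair I (carboxyl axial, acetyl equatorial): E = 1.41 kcal/mol.
Chair II (carboxyl equatorial, acetyl axial): E = 1.24 kcal/mol.
Chair II is the more stable (lower-energy) conformer, and in that chair the acetyl group is axial.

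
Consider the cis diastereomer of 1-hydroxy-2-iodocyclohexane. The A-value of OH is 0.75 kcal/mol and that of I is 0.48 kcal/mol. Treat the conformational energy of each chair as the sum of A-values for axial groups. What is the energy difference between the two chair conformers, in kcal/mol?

0.27 kcal/mol

C1 and C2 have opposite parity, so for the cis isomer the two substituents are one axial and one equatorial in each chair.
Chair I (hydroxyl axial, iodo equatorial): E = 0.75 kcal/mol.
Chair II (hydroxyl equatorial, iodo axial): E = 0.48 kcal/mol.
ΔE = 0.75 − 0.48 = 0.27 kcal/mol; chair II is more stable.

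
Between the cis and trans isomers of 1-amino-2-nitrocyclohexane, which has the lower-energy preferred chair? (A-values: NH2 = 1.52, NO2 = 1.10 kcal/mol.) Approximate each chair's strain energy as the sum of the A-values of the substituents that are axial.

At 1,2 positions (parity opposite): cis → (a,e or e,a); trans → (e,e or a,a).
Best chair for cis: E = 1.10 kcal/mol; best chair for trans: E = 0.00 kcal/mol.
The trans isomer is lower by 1.10 kcal/mol.

trans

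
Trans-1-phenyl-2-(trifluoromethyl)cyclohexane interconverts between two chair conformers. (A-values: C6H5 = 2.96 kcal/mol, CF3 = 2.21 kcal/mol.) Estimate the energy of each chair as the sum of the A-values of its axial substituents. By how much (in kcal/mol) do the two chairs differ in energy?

C1 and C2 have opposite parity, so for the trans isomer the two substituents are e,e in one chair and a,a in the other.
Chair I (phenyl axial, trifluoromethyl axial): E = 5.17 kcal/mol.
Chair II (phenyl equatorial, trifluoromethyl equatorial): E = 0.00 kcal/mol.
ΔE = 5.17 − 0.00 = 5.17 kcal/mol; chair II is more stable.

5.17 kcal/mol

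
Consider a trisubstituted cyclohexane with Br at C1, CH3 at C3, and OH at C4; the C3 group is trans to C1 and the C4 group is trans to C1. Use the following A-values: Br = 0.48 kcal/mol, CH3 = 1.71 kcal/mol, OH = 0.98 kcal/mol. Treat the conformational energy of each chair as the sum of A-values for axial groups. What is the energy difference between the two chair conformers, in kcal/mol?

Chair I (bromo axial, methyl equatorial, hydroxyl axial): E = 1.46 kcal/mol.
Chair II (bromo equatorial, methyl axial, hydroxyl equatorial): E = 1.71 kcal/mol.
ΔE = 1.71 − 1.46 = 0.25 kcal/mol; chair I is more stable.

0.25 kcal/mol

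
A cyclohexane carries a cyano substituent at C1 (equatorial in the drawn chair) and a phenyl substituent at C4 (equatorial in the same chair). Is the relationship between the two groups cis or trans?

C1 and C4 have opposite parity, so their axial bonds point in opposite directions.
With opposite-parity carbons, two substituents on the same face are one axial and one equatorial; opposite faces give both axial or both equatorial.
Here the groups are equatorial/equatorial → opposite face → trans.

trans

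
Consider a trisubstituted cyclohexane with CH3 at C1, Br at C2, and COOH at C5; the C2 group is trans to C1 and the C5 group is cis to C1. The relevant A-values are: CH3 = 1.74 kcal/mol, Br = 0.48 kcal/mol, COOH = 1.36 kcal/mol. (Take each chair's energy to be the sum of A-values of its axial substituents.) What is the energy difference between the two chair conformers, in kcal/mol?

3.58 kcal/mol

Chair I (methyl axial, bromo axial, carboxyl axial): E = 3.58 kcal/mol.
Chair II (methyl equatorial, bromo equatorial, carboxyl equatorial): E = 0.00 kcal/mol.
ΔE = 3.58 − 0.00 = 3.58 kcal/mol; chair II is more stable.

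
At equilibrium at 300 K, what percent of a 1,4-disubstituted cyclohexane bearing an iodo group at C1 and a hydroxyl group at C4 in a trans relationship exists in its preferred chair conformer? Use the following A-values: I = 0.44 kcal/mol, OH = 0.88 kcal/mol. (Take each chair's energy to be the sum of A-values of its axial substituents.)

C1 and C4 have opposite parity, so for the trans isomer the two substituents are e,e in one chair and a,a in the other.
Chair I (iodo axial, hydroxyl axial): E = 1.32 kcal/mol; chair II (iodo equatorial, hydroxyl equatorial): E = 0.00 kcal/mol.
ΔG = 1.32 kcal/mol between the two chairs.
K = exp(ΔG/RT) with R = 1.987×10⁻³ kcal mol⁻¹ K⁻¹ and T = 300 K gives K ≈ 9.16.
Fraction in the lower-energy chair = K/(K+1) = 90.2%.

90.2%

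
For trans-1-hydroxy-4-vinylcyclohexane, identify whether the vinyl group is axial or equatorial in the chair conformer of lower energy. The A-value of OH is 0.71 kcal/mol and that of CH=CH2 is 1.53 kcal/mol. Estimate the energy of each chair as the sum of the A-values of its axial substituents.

C1 and C4 have opposite parity, so for the trans isomer the two substituents are e,e in one chair and a,a in the other.
Chair I (hydroxyl axial, vinyl axial): E = 2.24 kcal/mol.
Chair II (hydroxyl equatorial, vinyl equatorial): E = 0.00 kcal/mol.
Chair II is the more stable (lower-energy) conformer, and in that chair the vinyl group is equatorial.

equatorial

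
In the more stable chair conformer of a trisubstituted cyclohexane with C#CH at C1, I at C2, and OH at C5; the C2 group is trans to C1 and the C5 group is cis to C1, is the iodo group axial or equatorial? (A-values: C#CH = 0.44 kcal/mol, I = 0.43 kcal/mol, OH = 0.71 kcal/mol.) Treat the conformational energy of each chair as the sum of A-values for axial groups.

equatorial

Chair I (ethynyl axial, iodo axial, hydroxyl axial): E = 1.58 kcal/mol.
Chair II (ethynyl equatorial, iodo equatorial, hydroxyl equatorial): E = 0.00 kcal/mol.
Chair II is the more stable (lower-energy) conformer, and in that chair the iodo group is equatorial.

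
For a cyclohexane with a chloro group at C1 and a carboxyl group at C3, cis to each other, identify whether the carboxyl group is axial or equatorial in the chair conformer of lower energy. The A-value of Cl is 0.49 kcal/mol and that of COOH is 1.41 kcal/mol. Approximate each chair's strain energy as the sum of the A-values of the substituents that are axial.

C1 and C3 have the same parity, so for the cis isomer the two substituents are e,e in one chair and a,a in the other.
Chair I (chloro axial, carboxyl axial): E = 1.90 kcal/mol.
Chair II (chloro equatorial, carboxyl equatorial): E = 0.00 kcal/mol.
Chair II is the more stable (lower-energy) conformer, and in that chair the carboxyl group is equatorial.

equatorial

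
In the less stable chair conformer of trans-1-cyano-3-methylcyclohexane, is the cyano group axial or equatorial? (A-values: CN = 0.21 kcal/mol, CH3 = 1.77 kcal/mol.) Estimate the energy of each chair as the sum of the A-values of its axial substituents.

equatorial

C1 and C3 have the same parity, so for the trans isomer the two substituents are one axial and one equatorial in each chair.
Chair I (cyano axial, methyl equatorial): E = 0.21 kcal/mol.
Chair II (cyano equatorial, methyl axial): E = 1.77 kcal/mol.
Chair II is the less stable (higher-energy) conformer, and in that chair the cyano group is equatorial.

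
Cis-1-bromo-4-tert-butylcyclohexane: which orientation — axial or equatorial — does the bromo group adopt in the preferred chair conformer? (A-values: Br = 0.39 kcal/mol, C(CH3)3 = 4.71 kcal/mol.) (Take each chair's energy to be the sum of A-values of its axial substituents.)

axial

C1 and C4 have opposite parity, so for the cis isomer the two substituents are one axial and one equatorial in each chair.
Chair I (bromo axial, tert-butyl equatorial): E = 0.39 kcal/mol.
Chair II (bromo equatorial, tert-butyl axial): E = 4.71 kcal/mol.
Chair I is the more stable (lower-energy) conformer, and in that chair the bromo group is axial.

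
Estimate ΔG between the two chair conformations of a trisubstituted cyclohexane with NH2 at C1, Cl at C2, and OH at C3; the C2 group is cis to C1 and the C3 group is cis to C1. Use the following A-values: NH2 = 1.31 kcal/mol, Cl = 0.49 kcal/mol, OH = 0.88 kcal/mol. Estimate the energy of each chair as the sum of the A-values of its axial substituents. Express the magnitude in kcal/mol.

Chair I (amino axial, chloro equatorial, hydroxyl axial): E = 2.19 kcal/mol.
Chair II (amino equatorial, chloro axial, hydroxyl equatorial): E = 0.49 kcal/mol.
ΔE = 2.19 − 0.49 = 1.70 kcal/mol; chair II is more stable.

1.70 kcal/mol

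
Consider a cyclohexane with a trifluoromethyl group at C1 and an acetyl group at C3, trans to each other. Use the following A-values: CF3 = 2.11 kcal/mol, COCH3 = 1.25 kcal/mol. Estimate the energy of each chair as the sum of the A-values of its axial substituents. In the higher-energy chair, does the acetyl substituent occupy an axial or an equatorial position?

equatorial

C1 and C3 have the same parity, so for the trans isomer the two substituents are one axial and one equatorial in each chair.
Chair I (trifluoromethyl axial, acetyl equatorial): E = 2.11 kcal/mol.
Chair II (trifluoromethyl equatorial, acetyl axial): E = 1.25 kcal/mol.
Chair I is the less stable (higher-energy) conformer, and in that chair the acetyl group is equatorial.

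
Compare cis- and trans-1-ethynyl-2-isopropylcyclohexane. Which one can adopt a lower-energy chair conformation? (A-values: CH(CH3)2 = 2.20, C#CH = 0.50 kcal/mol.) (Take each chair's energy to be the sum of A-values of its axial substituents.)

At 1,2 positions (parity opposite): cis → (a,e or e,a); trans → (e,e or a,a).
Best chair for cis: E = 0.50 kcal/mol; best chair for trans: E = 0.00 kcal/mol.
The trans isomer is lower by 0.50 kcal/mol.

trans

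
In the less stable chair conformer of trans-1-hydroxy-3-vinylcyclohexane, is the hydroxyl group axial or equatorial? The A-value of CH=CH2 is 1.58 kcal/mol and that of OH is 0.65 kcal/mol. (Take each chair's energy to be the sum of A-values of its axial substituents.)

equatorial

C1 and C3 have the same parity, so for the trans isomer the two substituents are one axial and one equatorial in each chair.
Chair I (vinyl axial, hydroxyl equatorial): E = 1.58 kcal/mol.
Chair II (vinyl equatorial, hydroxyl axial): E = 0.65 kcal/mol.
Chair I is the less stable (higher-energy) conformer, and in that chair the hydroxyl group is equatorial.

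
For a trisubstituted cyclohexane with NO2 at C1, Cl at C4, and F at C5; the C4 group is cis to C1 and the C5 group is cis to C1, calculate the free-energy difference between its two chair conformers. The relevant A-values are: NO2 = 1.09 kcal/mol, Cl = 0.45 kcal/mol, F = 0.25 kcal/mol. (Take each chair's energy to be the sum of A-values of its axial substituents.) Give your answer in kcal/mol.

0.89 kcal/mol

Chair I (nitro axial, chloro equatorial, fluoro axial): E = 1.34 kcal/mol.
Chair II (nitro equatorial, chloro axial, fluoro equatorial): E = 0.45 kcal/mol.
ΔE = 1.34 − 0.45 = 0.89 kcal/mol; chair II is more stable.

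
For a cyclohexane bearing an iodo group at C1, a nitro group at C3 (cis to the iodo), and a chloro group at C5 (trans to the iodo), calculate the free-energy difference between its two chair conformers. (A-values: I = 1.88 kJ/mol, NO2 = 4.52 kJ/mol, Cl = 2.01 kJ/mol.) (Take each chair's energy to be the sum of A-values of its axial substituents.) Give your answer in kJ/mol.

Chair I (iodo axial, nitro axial, chloro equatorial): E = 6.40 kJ/mol.
Chair II (iodo equatorial, nitro equatorial, chloro axial): E = 2.01 kJ/mol.
ΔE = 6.40 − 2.01 = 4.39 kJ/mol; chair II is more stable.

4.39 kJ/mol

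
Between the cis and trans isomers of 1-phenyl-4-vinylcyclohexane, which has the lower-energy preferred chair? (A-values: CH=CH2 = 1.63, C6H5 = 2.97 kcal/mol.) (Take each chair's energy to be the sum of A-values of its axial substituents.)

At 1,4 positions (parity opposite): cis → (a,e or e,a); trans → (e,e or a,a).
Best chair for cis: E = 1.63 kcal/mol; best chair for trans: E = 0.00 kcal/mol.
The trans isomer is lower by 1.63 kcal/mol.

trans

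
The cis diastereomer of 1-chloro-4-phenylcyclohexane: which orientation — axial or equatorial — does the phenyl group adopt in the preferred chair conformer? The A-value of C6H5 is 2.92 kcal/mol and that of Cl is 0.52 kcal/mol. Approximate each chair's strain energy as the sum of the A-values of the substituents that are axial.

equatorial

C1 and C4 have opposite parity, so for the cis isomer the two substituents are one axial and one equatorial in each chair.
Chair I (phenyl axial, chloro equatorial): E = 2.92 kcal/mol.
Chair II (phenyl equatorial, chloro axial): E = 0.52 kcal/mol.
Chair II is the more stable (lower-energy) conformer, and in that chair the phenyl group is equatorial.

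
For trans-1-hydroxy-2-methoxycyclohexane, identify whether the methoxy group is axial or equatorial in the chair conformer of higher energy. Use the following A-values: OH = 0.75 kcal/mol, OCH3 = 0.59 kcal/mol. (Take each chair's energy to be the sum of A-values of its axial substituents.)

C1 and C2 have opposite parity, so for the trans isomer the two substituents are e,e in one chair and a,a in the other.
Chair I (hydroxyl axial, methoxy axial): E = 1.34 kcal/mol.
Chair II (hydroxyl equatorial, methoxy equatorial): E = 0.00 kcal/mol.
Chair I is the less stable (higher-energy) conformer, and in that chair the methoxy group is axial.

axial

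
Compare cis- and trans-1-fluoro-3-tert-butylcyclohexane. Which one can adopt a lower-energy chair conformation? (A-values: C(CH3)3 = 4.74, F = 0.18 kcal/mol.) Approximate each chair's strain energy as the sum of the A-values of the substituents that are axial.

At 1,3 positions (parity same): cis → (e,e or a,a); trans → (a,e or e,a).
Best chair for cis: E = 0.00 kcal/mol; best chair for trans: E = 0.18 kcal/mol.
The cis isomer is lower by 0.18 kcal/mol.

cis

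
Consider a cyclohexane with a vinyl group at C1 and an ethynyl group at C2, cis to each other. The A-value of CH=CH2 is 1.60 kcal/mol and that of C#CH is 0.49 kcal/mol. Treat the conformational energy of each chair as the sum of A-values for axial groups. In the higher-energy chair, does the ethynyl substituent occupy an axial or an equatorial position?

C1 and C2 have opposite parity, so for the cis isomer the two substituents are one axial and one equatorial in each chair.
Chair I (vinyl axial, ethynyl equatorial): E = 1.60 kcal/mol.
Chair II (vinyl equatorial, ethynyl axial): E = 0.49 kcal/mol.
Chair I is the less stable (higher-energy) conformer, and in that chair the ethynyl group is equatorial.

equatorial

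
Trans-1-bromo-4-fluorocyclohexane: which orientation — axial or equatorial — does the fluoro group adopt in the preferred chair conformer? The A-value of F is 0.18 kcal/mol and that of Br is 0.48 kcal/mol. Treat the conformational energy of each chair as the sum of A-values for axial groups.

C1 and C4 have opposite parity, so for the trans isomer the two substituents are e,e in one chair and a,a in the other.
Chair I (fluoro axial, bromo axial): E = 0.66 kcal/mol.
Chair II (fluoro equatorial, bromo equatorial): E = 0.00 kcal/mol.
Chair II is the more stable (lower-energy) conformer, and in that chair the fluoro group is equatorial.

equatorial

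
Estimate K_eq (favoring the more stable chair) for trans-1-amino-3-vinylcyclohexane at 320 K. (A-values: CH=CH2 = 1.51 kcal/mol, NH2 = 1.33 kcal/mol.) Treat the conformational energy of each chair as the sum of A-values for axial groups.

C1 and C3 have the same parity, so for the trans isomer the two substituents are one axial and one equatorial in each chair.
Chair I (vinyl axial, amino equatorial): E = 1.51 kcal/mol; chair II (vinyl equatorial, amino axial): E = 1.33 kcal/mol.
ΔG = 0.18 kcal/mol between the two chairs.
K = exp(ΔG/RT) with R = 1.987×10⁻³ kcal mol⁻¹ K⁻¹ and T = 320 K gives K ≈ 1.33.

K ≈ 1.33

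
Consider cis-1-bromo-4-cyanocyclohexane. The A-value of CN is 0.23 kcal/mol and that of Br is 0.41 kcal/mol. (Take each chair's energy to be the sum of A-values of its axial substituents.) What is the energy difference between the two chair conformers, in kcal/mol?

C1 and C4 have opposite parity, so for the cis isomer the two substituents are one axial and one equatorial in each chair.
Chair I (cyano axial, bromo equatorial): E = 0.23 kcal/mol.
Chair II (cyano equatorial, bromo axial): E = 0.41 kcal/mol.
ΔE = 0.41 − 0.23 = 0.18 kcal/mol; chair I is more stable.

0.18 kcal/mol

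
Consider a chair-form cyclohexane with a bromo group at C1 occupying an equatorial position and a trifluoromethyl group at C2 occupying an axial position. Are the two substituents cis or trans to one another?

C1 and C2 have opposite parity, so their axial bonds point in opposite directions.
With opposite-parity carbons, two substituents on the same face are one axial and one equatorial; opposite faces give both axial or both equatorial.
Here the groups are equatorial/axial → same face → cis.

cis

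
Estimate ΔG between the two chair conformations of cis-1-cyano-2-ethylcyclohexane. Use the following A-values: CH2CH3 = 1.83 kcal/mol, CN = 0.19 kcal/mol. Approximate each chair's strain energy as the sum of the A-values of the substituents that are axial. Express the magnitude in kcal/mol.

1.64 kcal/mol

C1 and C2 have opposite parity, so for the cis isomer the two substituents are one axial and one equatorial in each chair.
Chair I (ethyl axial, cyano equatorial): E = 1.83 kcal/mol.
Chair II (ethyl equatorial, cyano axial): E = 0.19 kcal/mol.
ΔE = 1.83 − 0.19 = 1.64 kcal/mol; chair II is more stable.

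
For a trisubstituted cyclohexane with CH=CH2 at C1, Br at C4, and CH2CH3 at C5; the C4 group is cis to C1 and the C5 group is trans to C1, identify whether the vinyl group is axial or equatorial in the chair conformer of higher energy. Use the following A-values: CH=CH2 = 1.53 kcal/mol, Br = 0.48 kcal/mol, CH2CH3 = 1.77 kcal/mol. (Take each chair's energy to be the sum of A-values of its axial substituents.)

equatorial

Chair I (vinyl axial, bromo equatorial, ethyl equatorial): E = 1.53 kcal/mol.
Chair II (vinyl equatorial, bromo axial, ethyl axial): E = 2.25 kcal/mol.
Chair II is the less stable (higher-energy) conformer, and in that chair the vinyl group is equatorial.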